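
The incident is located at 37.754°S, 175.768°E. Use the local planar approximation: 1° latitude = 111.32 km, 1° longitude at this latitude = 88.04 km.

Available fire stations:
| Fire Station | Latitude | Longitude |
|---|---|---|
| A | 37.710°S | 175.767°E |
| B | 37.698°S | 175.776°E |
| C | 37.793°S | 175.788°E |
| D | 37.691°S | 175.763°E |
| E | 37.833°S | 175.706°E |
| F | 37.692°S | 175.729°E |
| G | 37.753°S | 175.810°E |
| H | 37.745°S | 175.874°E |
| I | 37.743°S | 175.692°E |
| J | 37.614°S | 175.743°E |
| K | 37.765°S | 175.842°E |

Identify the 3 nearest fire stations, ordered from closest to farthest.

G, C, A

Distances from 37.754°S, 175.768°E:
A: 4.899 km
B: 6.274 km
C: 4.685 km
D: 7.027 km
E: 10.351 km
F: 7.709 km
G: 3.699 km
H: 9.386 km
I: 6.802 km
J: 15.739 km
K: 6.629 km
Sorted: G (3.699 km) < C (4.685 km) < A (4.899 km) < B (6.274 km) < K (6.629 km) < …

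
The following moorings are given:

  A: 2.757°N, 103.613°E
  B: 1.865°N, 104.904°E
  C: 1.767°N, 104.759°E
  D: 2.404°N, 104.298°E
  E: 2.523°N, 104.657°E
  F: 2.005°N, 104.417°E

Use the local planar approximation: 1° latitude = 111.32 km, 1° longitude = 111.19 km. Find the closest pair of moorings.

Pairwise distances:
A–B: 174.5437 km
A–C: 168.4706 km
A–D: 85.7047 km
A–E: 118.9691 km
A–F: 122.4728 km
B–C: 19.4667 km
B–D: 90.2241 km
B–E: 78.2280 km
B–F: 56.3476 km
C–D: 87.4974 km
C–E: 84.9187 km
C–F: 46.3464 km
D–E: 42.0579 km
D–F: 46.3456 km
E–F: 63.5392 km
Closest pair: B–C at 19.4667 km.

B and C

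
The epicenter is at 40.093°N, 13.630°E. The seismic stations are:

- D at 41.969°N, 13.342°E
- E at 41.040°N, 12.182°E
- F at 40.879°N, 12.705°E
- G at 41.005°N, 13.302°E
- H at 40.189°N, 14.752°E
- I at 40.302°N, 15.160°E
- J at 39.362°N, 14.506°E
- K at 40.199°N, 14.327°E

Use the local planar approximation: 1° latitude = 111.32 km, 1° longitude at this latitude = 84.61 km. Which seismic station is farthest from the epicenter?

D

Distances from 40.093°N, 13.630°E:
D: √((1.876·111.32)² + (-0.288·84.61)²) = √(43612.60855 + 593.78383) = 210.253 km
E: √((0.947·111.32)² + (-1.448·84.61)²) = √(11113.38483 + 15009.99383) = 161.627 km
F: √((0.786·111.32)² + (-0.925·84.61)²) = √(7655.81601 + 6125.29283) = 117.393 km
G: √((0.912·111.32)² + (-0.328·84.61)²) = √(10307.09009 + 770.17794) = 105.249 km
H: √((0.096·111.32)² + (1.122·84.61)²) = √(114.20598 + 9012.16437) = 95.532 km
I: √((0.209·111.32)² + (1.530·84.61)²) = √(541.30117 + 16758.15688) = 131.527 km
J: √((-0.731·111.32)² + (0.876·84.61)²) = √(6621.87761 + 5493.53129) = 110.070 km
K: √((0.106·111.32)² + (0.697·84.61)²) = √(139.23811 + 3477.83478) = 60.142 km
Maximum: D at 210.253 km.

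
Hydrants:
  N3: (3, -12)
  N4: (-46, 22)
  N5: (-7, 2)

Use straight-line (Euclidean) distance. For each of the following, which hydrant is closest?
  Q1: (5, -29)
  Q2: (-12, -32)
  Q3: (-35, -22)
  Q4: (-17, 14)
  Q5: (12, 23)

Q1 at (5, -29):
  N3: √((-2)² + (17)²) = √(4.000 + 289.000) = 17.1
  N4: √((-51)² + (51)²) = √(2601.000 + 2601.000) = 72.1
  N5: √((-12)² + (31)²) = √(144.000 + 961.000) = 33.2
  → nearest: N3 (17.1)
Q2 at (-12, -32):
  N3: √((15)² + (20)²) = √(225.000 + 400.000) = 25.0
  N4: √((-34)² + (54)²) = √(1156.000 + 2916.000) = 63.8
  N5: √((5)² + (34)²) = √(25.000 + 1156.000) = 34.4
  → nearest: N3 (25.0)
Q3 at (-35, -22):
  N3: √((38)² + (10)²) = √(1444.000 + 100.000) = 39.3
  N4: √((-11)² + (44)²) = √(121.000 + 1936.000) = 45.4
  N5: √((28)² + (24)²) = √(784.000 + 576.000) = 36.9
  → nearest: N5 (36.9)
Q4 at (-17, 14):
  N3: √((20)² + (-26)²) = √(400.000 + 676.000) = 32.8
  N4: √((-29)² + (8)²) = √(841.000 + 64.000) = 30.1
  N5: √((10)² + (-12)²) = √(100.000 + 144.000) = 15.6
  → nearest: N5 (15.6)
Q5 at (12, 23):
  N3: √((-9)² + (-35)²) = √(81.000 + 1225.000) = 36.1
  N4: √((-58)² + (-1)²) = √(3364.000 + 1.000) = 58.0
  N5: √((-19)² + (-21)²) = √(361.000 + 441.000) = 28.3
  → nearest: N5 (28.3)

Q1→N3; Q2→N3; Q3→N5; Q4→N5; Q5→N5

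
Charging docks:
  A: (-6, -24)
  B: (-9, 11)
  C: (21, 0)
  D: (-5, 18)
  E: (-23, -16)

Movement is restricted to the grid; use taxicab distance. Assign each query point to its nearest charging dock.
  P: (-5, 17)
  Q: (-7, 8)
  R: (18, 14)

P at (-5, 17):
  A: 42
  B: 10
  C: 43
  D: 1
  E: 51
  → nearest: D (1)
Q at (-7, 8):
  A: 33
  B: 5
  C: 36
  D: 12
  E: 40
  → nearest: B (5)
R at (18, 14):
  A: 62
  B: 30
  C: 17
  D: 27
  E: 71
  → nearest: C (17)

P→D; Q→B; R→C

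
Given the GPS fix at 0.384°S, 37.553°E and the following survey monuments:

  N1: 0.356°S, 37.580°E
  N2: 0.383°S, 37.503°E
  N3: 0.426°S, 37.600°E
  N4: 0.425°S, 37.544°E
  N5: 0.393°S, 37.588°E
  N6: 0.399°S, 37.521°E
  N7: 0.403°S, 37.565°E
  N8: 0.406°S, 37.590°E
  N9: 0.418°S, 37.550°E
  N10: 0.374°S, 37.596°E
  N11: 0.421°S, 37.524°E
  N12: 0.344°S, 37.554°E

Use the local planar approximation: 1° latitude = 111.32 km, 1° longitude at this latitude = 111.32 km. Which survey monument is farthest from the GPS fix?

Distances from 0.384°S, 37.553°E:
N1: 4.330 km
N2: 5.567 km
N3: 7.017 km
N4: 4.673 km
N5: 4.023 km
N6: 3.934 km
N7: 2.502 km
N8: 4.792 km
N9: 3.800 km
N10: 4.914 km
N11: 5.233 km
N12: 4.454 km
Maximum: N3 at 7.017 km.

N3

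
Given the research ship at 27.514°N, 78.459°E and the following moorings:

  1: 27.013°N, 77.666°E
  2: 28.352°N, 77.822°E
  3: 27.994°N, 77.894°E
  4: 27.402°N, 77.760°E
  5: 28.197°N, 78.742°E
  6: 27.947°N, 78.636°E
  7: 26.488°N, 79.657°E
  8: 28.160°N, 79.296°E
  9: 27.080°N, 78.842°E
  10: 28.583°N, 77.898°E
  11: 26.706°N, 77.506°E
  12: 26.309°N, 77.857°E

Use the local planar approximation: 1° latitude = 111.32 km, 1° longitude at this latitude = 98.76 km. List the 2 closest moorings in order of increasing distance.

6, 9

Distances from 27.514°N, 78.459°E:
1: √((-0.501·111.32)² + (-0.793·98.76)²) = √(3110.44013 + 6133.50237) = 96.145 km
2: √((0.838·111.32)² + (-0.637·98.76)²) = √(8702.30765 + 3957.68320) = 112.517 km
3: √((0.480·111.32)² + (-0.565·98.76)²) = √(2855.14961 + 3113.57304) = 77.258 km
4: √((-0.112·111.32)² + (-0.699·98.76)²) = √(155.44703 + 4765.58822) = 70.150 km
5: √((0.683·111.32)² + (0.283·98.76)²) = √(5780.79812 + 781.15107) = 81.006 km
6: √((0.433·111.32)² + (0.177·98.76)²) = √(2323.39039 + 305.56858) = 51.273 km
7: √((-1.026·111.32)² + (1.198·98.76)²) = √(13044.91089 + 13998.31618) = 164.448 km
8: √((0.646·111.32)² + (0.837·98.76)²) = √(5171.43930 + 6833.02608) = 109.565 km
9: √((-0.434·111.32)² + (0.383·98.76)²) = √(2334.13437 + 1430.73668) = 61.359 km
10: √((1.069·111.32)² + (-0.561·98.76)²) = √(14161.25704 + 3069.64311) = 131.267 km
11: √((-0.808·111.32)² + (-0.953·98.76)²) = √(8090.38366 + 8858.25063) = 130.187 km
12: √((-1.205·111.32)² + (-0.602·98.76)²) = √(17993.70057 + 3534.72104) = 146.726 km
Sorted: 6 (51.273 km) < 9 (61.359 km) < 4 (70.150 km) < 3 (77.258 km) < …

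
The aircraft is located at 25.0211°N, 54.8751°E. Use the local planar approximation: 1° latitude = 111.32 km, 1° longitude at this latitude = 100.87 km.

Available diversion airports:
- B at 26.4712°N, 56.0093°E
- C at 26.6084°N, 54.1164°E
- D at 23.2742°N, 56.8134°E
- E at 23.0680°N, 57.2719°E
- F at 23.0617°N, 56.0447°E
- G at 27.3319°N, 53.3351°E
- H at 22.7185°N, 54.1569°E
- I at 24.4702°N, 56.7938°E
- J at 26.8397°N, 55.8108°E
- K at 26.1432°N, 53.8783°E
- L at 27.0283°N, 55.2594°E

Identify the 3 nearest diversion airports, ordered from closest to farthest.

K, C, B

Distances from 25.0211°N, 54.8751°E:
B: 197.8560 km
C: 192.5594 km
D: 275.7594 km
E: 325.1484 km
F: 247.9823 km
G: 300.5029 km
H: 266.3663 km
I: 203.0230 km
J: 223.3673 km
K: 160.3521 km
L: 226.7791 km
Sorted: K (160.3521 km) < C (192.5594 km) < B (197.8560 km) < I (203.0230 km) < J (223.3673 km) < …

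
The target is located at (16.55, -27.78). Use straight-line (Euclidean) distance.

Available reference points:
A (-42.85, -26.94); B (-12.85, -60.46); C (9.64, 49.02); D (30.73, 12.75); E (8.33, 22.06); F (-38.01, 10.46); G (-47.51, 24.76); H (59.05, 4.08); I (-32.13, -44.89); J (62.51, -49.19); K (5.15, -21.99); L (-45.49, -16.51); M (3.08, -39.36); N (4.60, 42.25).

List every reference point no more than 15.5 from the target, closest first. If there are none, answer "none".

K

Distances from (16.55, -27.78):
A: √((-59.40)² + (0.84)²) = √(3528.3600 + 0.7056) = 59.41
B: √((-29.40)² + (-32.68)²) = √(864.3600 + 1067.9824) = 43.96
C: √((-6.91)² + (76.80)²) = √(47.7481 + 5898.2400) = 77.11
D: √((14.18)² + (40.53)²) = √(201.0724 + 1642.6809) = 42.94
E: √((-8.22)² + (49.84)²) = √(67.5684 + 2484.0256) = 50.51
F: √((-54.56)² + (38.24)²) = √(2976.7936 + 1462.2976) = 66.63
G: √((-64.06)² + (52.54)²) = √(4103.6836 + 2760.4516) = 82.85
H: √((42.50)² + (31.86)²) = √(1806.2500 + 1015.0596) = 53.12
I: √((-48.68)² + (-17.11)²) = √(2369.7424 + 292.7521) = 51.60
J: √((45.96)² + (-21.41)²) = √(2112.3216 + 458.3881) = 50.70
K: √((-11.40)² + (5.79)²) = √(129.9600 + 33.5241) = 12.79
L: √((-62.04)² + (11.27)²) = √(3848.9616 + 127.0129) = 63.06
M: √((-13.47)² + (-11.58)²) = √(181.4409 + 134.0964) = 17.76
N: √((-11.95)² + (70.03)²) = √(142.8025 + 4904.2009) = 71.04
Threshold 15.5: K (12.79) is within range.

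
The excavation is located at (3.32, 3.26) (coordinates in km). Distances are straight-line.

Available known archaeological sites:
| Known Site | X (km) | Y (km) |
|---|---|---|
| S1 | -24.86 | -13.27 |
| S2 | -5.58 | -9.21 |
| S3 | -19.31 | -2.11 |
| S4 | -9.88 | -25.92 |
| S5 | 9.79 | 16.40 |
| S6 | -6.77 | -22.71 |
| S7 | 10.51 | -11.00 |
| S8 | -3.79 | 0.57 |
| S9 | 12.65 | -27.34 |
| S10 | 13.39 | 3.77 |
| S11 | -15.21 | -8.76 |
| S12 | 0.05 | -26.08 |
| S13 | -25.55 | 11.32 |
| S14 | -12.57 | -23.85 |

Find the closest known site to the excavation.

Distances from (3.32, 3.26):
S1: √((-28.18)² + (-16.53)²) = √(794.1124 + 273.2409) = 32.67 km
S2: √((-8.90)² + (-12.47)²) = √(79.2100 + 155.5009) = 15.32 km
S3: √((-22.63)² + (-5.37)²) = √(512.1169 + 28.8369) = 23.26 km
S4: √((-13.20)² + (-29.18)²) = √(174.2400 + 851.4724) = 32.03 km
S5: √((6.47)² + (13.14)²) = √(41.8609 + 172.6596) = 14.65 km
S6: √((-10.09)² + (-25.97)²) = √(101.8081 + 674.4409) = 27.86 km
S7: √((7.19)² + (-14.26)²) = √(51.6961 + 203.3476) = 15.97 km
S8: √((-7.11)² + (-2.69)²) = √(50.5521 + 7.2361) = 7.60 km
S9: √((9.33)² + (-30.60)²) = √(87.0489 + 936.3600) = 31.99 km
S10: √((10.07)² + (0.51)²) = √(101.4049 + 0.2601) = 10.08 km
S11: √((-18.53)² + (-12.02)²) = √(343.3609 + 144.4804) = 22.09 km
S12: √((-3.27)² + (-29.34)²) = √(10.6929 + 860.8356) = 29.52 km
S13: √((-28.87)² + (8.06)²) = √(833.4769 + 64.9636) = 29.97 km
S14: √((-15.89)² + (-27.11)²) = √(252.4921 + 734.9521) = 31.42 km
Minimum: S8 at 7.60 km.

S8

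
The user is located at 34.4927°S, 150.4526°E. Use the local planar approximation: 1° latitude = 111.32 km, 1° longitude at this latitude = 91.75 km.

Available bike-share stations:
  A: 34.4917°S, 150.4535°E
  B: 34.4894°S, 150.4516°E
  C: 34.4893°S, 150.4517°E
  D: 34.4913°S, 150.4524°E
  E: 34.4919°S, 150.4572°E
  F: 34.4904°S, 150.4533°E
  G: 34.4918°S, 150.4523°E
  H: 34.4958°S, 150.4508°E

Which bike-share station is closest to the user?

G

Distances from 34.4927°S, 150.4526°E:
A: 0.1386 km
B: 0.3786 km
C: 0.3874 km
D: 0.1569 km
E: 0.4313 km
F: 0.2640 km
G: 0.1039 km
H: 0.3826 km
Minimum: G at 0.1039 km.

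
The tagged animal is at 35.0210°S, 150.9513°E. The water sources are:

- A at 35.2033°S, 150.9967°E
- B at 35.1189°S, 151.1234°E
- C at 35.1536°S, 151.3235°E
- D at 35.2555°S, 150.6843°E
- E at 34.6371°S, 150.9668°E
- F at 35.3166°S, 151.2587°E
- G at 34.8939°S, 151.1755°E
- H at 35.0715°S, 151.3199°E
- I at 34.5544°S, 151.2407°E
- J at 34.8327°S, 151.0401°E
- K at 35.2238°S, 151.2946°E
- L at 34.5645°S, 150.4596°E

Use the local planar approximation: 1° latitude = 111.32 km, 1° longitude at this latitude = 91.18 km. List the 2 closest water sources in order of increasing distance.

B, A

Distances from 35.0210°S, 150.9513°E:
A: √((-0.1823·111.32)² + (0.0454·91.18)²) = √(411.831662 + 17.136056) = 20.7115 km
B: √((-0.0979·111.32)² + (0.1721·91.18)²) = √(118.771374 + 246.241312) = 19.1053 km
C: √((-0.1326·111.32)² + (0.3722·91.18)²) = √(217.888066 + 1151.733272) = 37.0084 km
D: √((-0.2345·111.32)² + (-0.2670·91.18)²) = √(681.447009 + 592.681946) = 35.6949 km
E: √((0.3839·111.32)² + (0.0155·91.18)²) = √(1826.344157 + 1.997389) = 42.7591 km
F: √((-0.2956·111.32)² + (0.3074·91.18)²) = √(1082.817472 + 785.609818) = 43.2253 km
G: √((0.1271·111.32)² + (0.2242·91.18)²) = √(200.187749 + 417.898096) = 24.8613 km
H: √((-0.0505·111.32)² + (0.3686·91.18)²) = √(31.603061 + 1129.561386) = 34.0759 km
I: √((0.4666·111.32)² + (0.2894·91.18)²) = √(2697.962222 + 696.299734) = 58.2603 km
J: √((0.1883·111.32)² + (0.0888·91.18)²) = √(439.386830 + 65.557911) = 22.4710 km
K: √((-0.2028·111.32)² + (0.3433·91.18)²) = √(509.662050 + 979.821089) = 38.5938 km
L: √((0.4565·111.32)² + (-0.4917·91.18)²) = √(2582.426437 + 2010.016360) = 67.7676 km
Sorted: B (19.1053 km) < A (20.7115 km) < J (22.4710 km) < G (24.8613 km) < …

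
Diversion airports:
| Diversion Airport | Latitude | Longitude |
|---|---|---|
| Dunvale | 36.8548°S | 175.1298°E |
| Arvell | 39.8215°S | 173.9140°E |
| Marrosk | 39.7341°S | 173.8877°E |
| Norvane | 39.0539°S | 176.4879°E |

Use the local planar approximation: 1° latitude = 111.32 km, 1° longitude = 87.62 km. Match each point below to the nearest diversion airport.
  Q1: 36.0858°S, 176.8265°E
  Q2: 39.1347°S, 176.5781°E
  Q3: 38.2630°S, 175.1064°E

Q1 at 36.0858°S, 176.8265°E:
  Dunvale: √((-0.7690·111.32)² + (-1.6967·87.62)²) = √(7328.229722 + 22101.238815) = 171.5502 km
  Arvell: √((-3.7357·111.32)² + (-2.9125·87.62)²) = √(172937.979297 + 65123.594846) = 487.9155 km
  Marrosk: √((-3.6483·111.32)² + (-2.9388·87.62)²) = √(164940.566450 + 66305.042845) = 480.8800 km
  Norvane: √((-2.9681·111.32)² + (-0.3386·87.62)²) = √(109170.035913 + 880.198056) = 331.7382 km
  → nearest: Dunvale (171.5502 km)
Q2 at 39.1347°S, 176.5781°E:
  Dunvale: √((2.2799·111.32)² + (-1.4483·87.62)²) = √(64413.662359 + 16103.621675) = 283.7557 km
  Arvell: √((-0.6868·111.32)² + (-2.6641·87.62)²) = √(5845.302191 + 54488.837535) = 245.6301 km
  Marrosk: √((-0.5994·111.32)² + (-2.6904·87.62)²) = √(4452.253383 + 55569.975626) = 244.9943 km
  Norvane: √((0.0808·111.32)² + (-0.0902·87.62)²) = √(80.903837 + 62.462530) = 11.9736 km
  → nearest: Norvane (11.9736 km)
Q3 at 38.2630°S, 175.1064°E:
  Dunvale: √((1.4082·111.32)² + (0.0234·87.62)²) = √(24573.955941 + 4.203763) = 156.7742 km
  Arvell: √((-1.5585·111.32)² + (-1.1924·87.62)²) = √(30099.550401 + 10915.670872) = 202.5222 km
  Marrosk: √((-1.4711·111.32)² + (-1.2187·87.62)²) = √(26818.271695 + 11402.501025) = 195.5013 km
  Norvane: √((-0.7909·111.32)² + (1.3815·87.62)²) = √(7751.567736 + 14652.383472) = 149.6795 km
  → nearest: Norvane (149.6795 km)

Q1→Dunvale; Q2→Norvane; Q3→Norvane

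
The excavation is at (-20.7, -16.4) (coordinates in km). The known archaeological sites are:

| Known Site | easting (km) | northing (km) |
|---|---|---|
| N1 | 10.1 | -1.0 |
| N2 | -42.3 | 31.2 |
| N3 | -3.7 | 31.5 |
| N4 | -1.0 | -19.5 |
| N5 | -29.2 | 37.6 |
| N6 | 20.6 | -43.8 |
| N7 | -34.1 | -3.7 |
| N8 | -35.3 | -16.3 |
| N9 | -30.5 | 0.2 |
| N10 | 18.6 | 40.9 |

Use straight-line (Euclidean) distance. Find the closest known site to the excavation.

N8

Distances from (-20.7, -16.4):
N1: √((30.8)² + (15.4)²) = √(948.640 + 237.160) = 34.4 km
N2: √((-21.6)² + (47.6)²) = √(466.560 + 2265.760) = 52.3 km
N3: √((17.0)² + (47.9)²) = √(289.000 + 2294.410) = 50.8 km
N4: √((19.7)² + (-3.1)²) = √(388.090 + 9.610) = 19.9 km
N5: √((-8.5)² + (54.0)²) = √(72.250 + 2916.000) = 54.7 km
N6: √((41.3)² + (-27.4)²) = √(1705.690 + 750.760) = 49.6 km
N7: √((-13.4)² + (12.7)²) = √(179.560 + 161.290) = 18.5 km
N8: √((-14.6)² + (0.1)²) = √(213.160 + 0.010) = 14.6 km
N9: √((-9.8)² + (16.6)²) = √(96.040 + 275.560) = 19.3 km
N10: √((39.3)² + (57.3)²) = √(1544.490 + 3283.290) = 69.5 km
Minimum: N8 at 14.6 km.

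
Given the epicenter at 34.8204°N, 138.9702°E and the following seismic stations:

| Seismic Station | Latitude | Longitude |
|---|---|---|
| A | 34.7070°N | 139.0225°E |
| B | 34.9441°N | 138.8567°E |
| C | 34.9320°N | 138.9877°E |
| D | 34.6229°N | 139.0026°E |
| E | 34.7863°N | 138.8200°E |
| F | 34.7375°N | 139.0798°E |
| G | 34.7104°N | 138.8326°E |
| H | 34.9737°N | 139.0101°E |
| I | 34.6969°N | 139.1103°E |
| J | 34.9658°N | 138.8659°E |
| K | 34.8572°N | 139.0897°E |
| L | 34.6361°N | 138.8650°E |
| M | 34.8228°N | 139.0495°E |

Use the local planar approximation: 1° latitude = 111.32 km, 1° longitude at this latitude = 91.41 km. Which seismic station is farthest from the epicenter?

Distances from 34.8204°N, 138.9702°E:
A: 13.4986 km
B: 17.2413 km
C: 12.5259 km
D: 22.1843 km
E: 14.2449 km
F: 13.6211 km
G: 17.5542 km
H: 17.4508 km
I: 18.7887 km
J: 18.7852 km
K: 11.6664 km
L: 22.6581 km
M: 7.2537 km
Maximum: L at 22.6581 km.

L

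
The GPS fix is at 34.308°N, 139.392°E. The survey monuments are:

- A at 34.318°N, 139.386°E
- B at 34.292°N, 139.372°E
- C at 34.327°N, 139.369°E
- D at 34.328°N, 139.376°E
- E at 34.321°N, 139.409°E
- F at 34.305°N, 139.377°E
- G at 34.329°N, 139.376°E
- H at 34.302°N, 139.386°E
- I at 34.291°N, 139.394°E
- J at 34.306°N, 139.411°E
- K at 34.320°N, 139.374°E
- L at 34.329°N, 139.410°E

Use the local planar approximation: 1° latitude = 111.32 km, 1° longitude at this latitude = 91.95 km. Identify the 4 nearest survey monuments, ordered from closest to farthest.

H, A, F, J

Distances from 34.308°N, 139.392°E:
A: √((0.010·111.32)² + (-0.006·91.95)²) = √(1.23921 + 0.30437) = 1.242 km
B: √((-0.016·111.32)² + (-0.020·91.95)²) = √(3.17239 + 3.38192) = 2.560 km
C: √((0.019·111.32)² + (-0.023·91.95)²) = √(4.47356 + 4.47259) = 2.991 km
D: √((0.020·111.32)² + (-0.016·91.95)²) = √(4.95686 + 2.16443) = 2.669 km
E: √((0.013·111.32)² + (0.017·91.95)²) = √(2.09427 + 2.44344) = 2.130 km
F: √((-0.003·111.32)² + (-0.015·91.95)²) = √(0.11153 + 1.90233) = 1.419 km
G: √((0.021·111.32)² + (-0.016·91.95)²) = √(5.46493 + 2.16443) = 2.762 km
H: √((-0.006·111.32)² + (-0.006·91.95)²) = √(0.44612 + 0.30437) = 0.866 km
I: √((-0.017·111.32)² + (0.002·91.95)²) = √(3.58133 + 0.03382) = 1.901 km
J: √((-0.002·111.32)² + (0.019·91.95)²) = √(0.04957 + 3.05218) = 1.761 km
K: √((0.012·111.32)² + (-0.018·91.95)²) = √(1.78447 + 2.73936) = 2.127 km
L: √((0.021·111.32)² + (0.018·91.95)²) = √(5.46493 + 2.73936) = 2.864 km
Sorted: H (0.866 km) < A (1.242 km) < F (1.419 km) < J (1.761 km) < I (1.901 km) < K (2.127 km) < …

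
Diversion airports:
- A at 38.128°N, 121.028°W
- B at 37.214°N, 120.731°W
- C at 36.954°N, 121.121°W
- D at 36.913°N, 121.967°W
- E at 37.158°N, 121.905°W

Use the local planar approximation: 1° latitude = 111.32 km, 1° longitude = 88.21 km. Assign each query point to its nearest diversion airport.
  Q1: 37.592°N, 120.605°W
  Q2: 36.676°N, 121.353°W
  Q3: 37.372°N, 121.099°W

Q1→B; Q2→C; Q3→B

Q1 at 37.592°N, 120.605°W:
  A: 70.374 km
  B: 43.522 km
  C: 84.356 km
  D: 141.942 km
  E: 124.435 km
  → nearest: B (43.522 km)
Q2 at 36.676°N, 121.353°W:
  A: 164.159 km
  B: 81.223 km
  C: 37.101 km
  D: 60.245 km
  E: 72.456 km
  → nearest: C (37.101 km)
Q3 at 37.372°N, 121.099°W:
  A: 84.391 km
  B: 36.920 km
  C: 46.572 km
  D: 92.050 km
  E: 74.982 km
  → nearest: B (36.920 km)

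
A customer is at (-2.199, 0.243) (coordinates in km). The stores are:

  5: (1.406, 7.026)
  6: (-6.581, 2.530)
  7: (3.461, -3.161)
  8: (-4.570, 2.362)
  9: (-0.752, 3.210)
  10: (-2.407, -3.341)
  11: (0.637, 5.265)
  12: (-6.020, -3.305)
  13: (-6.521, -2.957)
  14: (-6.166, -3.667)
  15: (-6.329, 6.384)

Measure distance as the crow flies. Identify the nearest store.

Distances from (-2.199, 0.243):
5: 7.681 km
6: 4.943 km
7: 6.605 km
8: 3.180 km
9: 3.301 km
10: 3.590 km
11: 5.767 km
12: 5.214 km
13: 5.378 km
14: 5.570 km
15: 7.401 km
Minimum: 8 at 3.180 km.

8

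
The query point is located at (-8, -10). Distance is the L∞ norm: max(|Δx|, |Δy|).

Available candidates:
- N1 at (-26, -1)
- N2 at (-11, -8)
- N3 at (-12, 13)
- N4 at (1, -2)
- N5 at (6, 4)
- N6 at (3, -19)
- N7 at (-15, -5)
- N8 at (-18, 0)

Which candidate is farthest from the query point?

Distances from (-8, -10):
N1: max(|-18|, |9|) = 18
N2: max(|-3|, |2|) = 3
N3: max(|-4|, |23|) = 23
N4: max(|9|, |8|) = 9
N5: max(|14|, |14|) = 14
N6: max(|11|, |-9|) = 11
N7: max(|-7|, |5|) = 7
N8: max(|-10|, |10|) = 10
Maximum: N3 at 23.

N3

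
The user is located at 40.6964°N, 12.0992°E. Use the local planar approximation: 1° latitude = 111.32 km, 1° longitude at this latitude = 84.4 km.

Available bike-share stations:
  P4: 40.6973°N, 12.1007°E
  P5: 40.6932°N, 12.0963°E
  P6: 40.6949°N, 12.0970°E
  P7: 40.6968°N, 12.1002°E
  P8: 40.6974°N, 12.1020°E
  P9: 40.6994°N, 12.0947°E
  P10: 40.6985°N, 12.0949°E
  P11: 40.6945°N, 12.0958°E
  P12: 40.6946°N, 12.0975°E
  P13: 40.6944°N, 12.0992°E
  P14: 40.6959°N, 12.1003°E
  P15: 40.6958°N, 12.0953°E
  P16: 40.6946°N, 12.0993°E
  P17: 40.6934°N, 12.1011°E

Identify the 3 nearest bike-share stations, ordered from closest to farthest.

P7, P14, P4

Distances from 40.6964°N, 12.0992°E:
P4: √((0.0009·111.32)² + (0.0015·84.4)²) = √(0.010038 + 0.016028) = 0.1614 km
P5: √((-0.0032·111.32)² + (-0.0029·84.4)²) = √(0.126896 + 0.059907) = 0.4322 km
P6: √((-0.0015·111.32)² + (-0.0022·84.4)²) = √(0.027882 + 0.034477) = 0.2497 km
P7: √((0.0004·111.32)² + (0.0010·84.4)²) = √(0.001983 + 0.007123) = 0.0954 km
P8: √((0.0010·111.32)² + (0.0028·84.4)²) = √(0.012392 + 0.055847) = 0.2612 km
P9: √((0.0030·111.32)² + (-0.0045·84.4)²) = √(0.111529 + 0.144248) = 0.5057 km
P10: √((0.0021·111.32)² + (-0.0043·84.4)²) = √(0.054649 + 0.131711) = 0.4317 km
P11: √((-0.0019·111.32)² + (-0.0034·84.4)²) = √(0.044736 + 0.082346) = 0.3565 km
P12: √((-0.0018·111.32)² + (-0.0017·84.4)²) = √(0.040151 + 0.020587) = 0.2464 km
P13: √((-0.0020·111.32)² + (0.0000·84.4)²) = √(0.049569 + 0.000000) = 0.2226 km
P14: √((-0.0005·111.32)² + (0.0011·84.4)²) = √(0.003098 + 0.008619) = 0.1082 km
P15: √((-0.0006·111.32)² + (-0.0039·84.4)²) = √(0.004461 + 0.108346) = 0.3359 km
P16: √((-0.0018·111.32)² + (0.0001·84.4)²) = √(0.040151 + 0.000071) = 0.2006 km
P17: √((-0.0030·111.32)² + (0.0019·84.4)²) = √(0.111529 + 0.025715) = 0.3705 km
Sorted: P7 (0.0954 km) < P14 (0.1082 km) < P4 (0.1614 km) < P16 (0.2006 km) < P13 (0.2226 km) < …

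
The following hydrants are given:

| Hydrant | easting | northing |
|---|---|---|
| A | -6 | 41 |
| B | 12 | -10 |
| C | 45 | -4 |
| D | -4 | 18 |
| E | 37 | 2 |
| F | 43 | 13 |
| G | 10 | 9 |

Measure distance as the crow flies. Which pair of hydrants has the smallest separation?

Pairwise distances:
A–B: 54.1
A–C: 68.0
A–D: 23.1
A–E: 58.1
A–F: 56.4
A–G: 35.8
B–C: 33.5
B–D: 32.2
B–E: 27.7
B–F: 38.6
B–G: 19.1
C–D: 53.7
C–E: 10.0
C–F: 17.1
C–G: 37.3
D–E: 44.0
D–F: 47.3
D–G: 16.6
E–F: 12.5
E–G: 27.9
F–G: 33.2
Closest pair: C–E at 10.0.

C and E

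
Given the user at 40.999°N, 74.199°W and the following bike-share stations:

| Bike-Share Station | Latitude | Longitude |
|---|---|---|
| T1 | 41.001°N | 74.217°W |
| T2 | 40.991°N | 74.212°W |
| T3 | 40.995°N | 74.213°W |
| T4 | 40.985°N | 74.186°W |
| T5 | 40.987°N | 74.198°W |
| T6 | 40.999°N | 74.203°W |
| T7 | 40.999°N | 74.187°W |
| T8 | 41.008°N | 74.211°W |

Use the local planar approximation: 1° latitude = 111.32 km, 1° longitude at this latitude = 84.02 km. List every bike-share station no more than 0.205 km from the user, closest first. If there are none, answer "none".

Distances from 40.999°N, 74.199°W:
T1: √((0.002·111.32)² + (-0.018·84.02)²) = √(0.04957 + 2.28723) = 1.529 km
T2: √((-0.008·111.32)² + (-0.013·84.02)²) = √(0.79310 + 1.19303) = 1.409 km
T3: √((-0.004·111.32)² + (-0.014·84.02)²) = √(0.19827 + 1.38363) = 1.258 km
T4: √((-0.014·111.32)² + (0.013·84.02)²) = √(2.42886 + 1.19303) = 1.903 km
T5: √((-0.012·111.32)² + (0.001·84.02)²) = √(1.78447 + 0.00706) = 1.338 km
T6: √((0.000·111.32)² + (-0.004·84.02)²) = √(0.00000 + 0.11295) = 0.336 km
T7: √((0.000·111.32)² + (0.012·84.02)²) = √(0.00000 + 1.01655) = 1.008 km
T8: √((0.009·111.32)² + (-0.012·84.02)²) = √(1.00376 + 1.01655) = 1.421 km
Threshold 0.205 km: none within range.

none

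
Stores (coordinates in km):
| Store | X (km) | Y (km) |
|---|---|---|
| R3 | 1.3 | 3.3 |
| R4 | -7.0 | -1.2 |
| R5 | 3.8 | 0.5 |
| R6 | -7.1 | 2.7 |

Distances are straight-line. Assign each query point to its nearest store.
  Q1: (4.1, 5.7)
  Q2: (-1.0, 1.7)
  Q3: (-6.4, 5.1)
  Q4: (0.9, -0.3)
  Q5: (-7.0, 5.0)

Q1→R3; Q2→R3; Q3→R6; Q4→R5; Q5→R6

Q1 at (4.1, 5.7):
  R3: √((-2.8)² + (-2.4)²) = √(7.8400 + 5.7600) = 3.69 km
  R4: √((-11.1)² + (-6.9)²) = √(123.2100 + 47.6100) = 13.07 km
  R5: √((-0.3)² + (-5.2)²) = √(0.0900 + 27.0400) = 5.21 km
  R6: √((-11.2)² + (-3.0)²) = √(125.4400 + 9.0000) = 11.59 km
  → nearest: R3 (3.69 km)
Q2 at (-1.0, 1.7):
  R3: √((2.3)² + (1.6)²) = √(5.2900 + 2.5600) = 2.80 km
  R4: √((-6.0)² + (-2.9)²) = √(36.0000 + 8.4100) = 6.66 km
  R5: √((4.8)² + (-1.2)²) = √(23.0400 + 1.4400) = 4.95 km
  R6: √((-6.1)² + (1.0)²) = √(37.2100 + 1.0000) = 6.18 km
  → nearest: R3 (2.80 km)
Q3 at (-6.4, 5.1):
  R3: √((7.7)² + (-1.8)²) = √(59.2900 + 3.2400) = 7.91 km
  R4: √((-0.6)² + (-6.3)²) = √(0.3600 + 39.6900) = 6.33 km
  R5: √((10.2)² + (-4.6)²) = √(104.0400 + 21.1600) = 11.19 km
  R6: √((-0.7)² + (-2.4)²) = √(0.4900 + 5.7600) = 2.50 km
  → nearest: R6 (2.50 km)
Q4 at (0.9, -0.3):
  R3: √((0.4)² + (3.6)²) = √(0.1600 + 12.9600) = 3.62 km
  R4: √((-7.9)² + (-0.9)²) = √(62.4100 + 0.8100) = 7.95 km
  R5: √((2.9)² + (0.8)²) = √(8.4100 + 0.6400) = 3.01 km
  R6: √((-8.0)² + (3.0)²) = √(64.0000 + 9.0000) = 8.54 km
  → nearest: R5 (3.01 km)
Q5 at (-7.0, 5.0):
  R3: √((8.3)² + (-1.7)²) = √(68.8900 + 2.8900) = 8.47 km
  R4: √((0.0)² + (-6.2)²) = √(0.0000 + 38.4400) = 6.20 km
  R5: √((10.8)² + (-4.5)²) = √(116.6400 + 20.2500) = 11.70 km
  R6: √((-0.1)² + (-2.3)²) = √(0.0100 + 5.2900) = 2.30 km
  → nearest: R6 (2.30 km)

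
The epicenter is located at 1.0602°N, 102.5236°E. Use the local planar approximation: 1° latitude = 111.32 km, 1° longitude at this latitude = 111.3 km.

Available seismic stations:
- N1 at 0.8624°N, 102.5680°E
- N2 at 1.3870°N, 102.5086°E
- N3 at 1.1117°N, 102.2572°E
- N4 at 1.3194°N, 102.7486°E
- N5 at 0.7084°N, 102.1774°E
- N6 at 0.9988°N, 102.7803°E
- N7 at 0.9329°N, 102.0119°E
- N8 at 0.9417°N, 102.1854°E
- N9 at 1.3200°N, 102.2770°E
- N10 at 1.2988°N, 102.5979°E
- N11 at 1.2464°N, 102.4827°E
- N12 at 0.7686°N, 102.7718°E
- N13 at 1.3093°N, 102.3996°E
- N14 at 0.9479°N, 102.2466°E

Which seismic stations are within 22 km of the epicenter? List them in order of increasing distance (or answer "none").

Distances from 1.0602°N, 102.5236°E:
N1: 22.5668 km
N2: 36.4177 km
N3: 30.1995 km
N4: 38.2059 km
N5: 54.9401 km
N6: 29.3769 km
N7: 58.6888 km
N8: 39.8862 km
N9: 39.8715 km
N10: 27.8185 km
N11: 21.2218 km
N12: 42.6243 km
N13: 30.9744 km
N14: 33.2682 km
Threshold 22 km: N11 (21.2218 km) is within range.

N11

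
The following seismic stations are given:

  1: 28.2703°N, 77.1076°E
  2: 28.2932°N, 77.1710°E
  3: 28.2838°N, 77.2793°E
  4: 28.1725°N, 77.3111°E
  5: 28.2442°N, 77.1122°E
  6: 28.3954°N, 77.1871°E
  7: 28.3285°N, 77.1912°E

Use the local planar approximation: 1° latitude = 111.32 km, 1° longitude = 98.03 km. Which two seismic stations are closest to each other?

1 and 5

Pairwise distances:
1–2: 6.7176 km
1–3: 16.8987 km
1–4: 22.7265 km
1–5: 2.9402 km
1–6: 15.9585 km
1–7: 10.4469 km
2–3: 10.6681 km
2–4: 19.2135 km
2–5: 7.9359 km
2–6: 11.4859 km
2–7: 4.4003 km
3–4: 12.7761 km
3–5: 16.9636 km
3–6: 15.3633 km
3–7: 9.9674 km
4–5: 21.0686 km
4–6: 27.6307 km
4–7: 20.9697 km
5–6: 18.3634 km
5–7: 12.1672 km
6–7: 7.4581 km
Closest pair: 1–5 at 2.9402 km.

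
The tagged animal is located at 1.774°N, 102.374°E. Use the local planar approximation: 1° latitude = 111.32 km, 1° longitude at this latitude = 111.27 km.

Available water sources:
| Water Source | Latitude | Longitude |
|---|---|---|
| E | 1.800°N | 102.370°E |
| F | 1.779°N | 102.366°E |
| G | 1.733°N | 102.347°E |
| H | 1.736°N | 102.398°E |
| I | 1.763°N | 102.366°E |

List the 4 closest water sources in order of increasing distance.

F, I, E, H

Distances from 1.774°N, 102.374°E:
E: 2.928 km
F: 1.050 km
G: 5.464 km
H: 5.003 km
I: 1.514 km
Sorted: F (1.050 km) < I (1.514 km) < E (2.928 km) < H (5.003 km) < G (5.464 km)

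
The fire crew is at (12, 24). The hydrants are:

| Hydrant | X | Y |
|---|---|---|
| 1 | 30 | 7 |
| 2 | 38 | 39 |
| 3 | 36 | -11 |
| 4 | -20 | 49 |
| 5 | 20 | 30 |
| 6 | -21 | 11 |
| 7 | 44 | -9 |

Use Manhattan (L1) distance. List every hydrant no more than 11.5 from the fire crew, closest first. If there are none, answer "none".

none

Distances from (12, 24):
1: |18| + |-17| = 18 + 17 = 35
2: |26| + |15| = 26 + 15 = 41
3: |24| + |-35| = 24 + 35 = 59
4: |-32| + |25| = 32 + 25 = 57
5: |8| + |6| = 8 + 6 = 14
6: |-33| + |-13| = 33 + 13 = 46
7: |32| + |-33| = 32 + 33 = 65
Threshold 11.5: none within range.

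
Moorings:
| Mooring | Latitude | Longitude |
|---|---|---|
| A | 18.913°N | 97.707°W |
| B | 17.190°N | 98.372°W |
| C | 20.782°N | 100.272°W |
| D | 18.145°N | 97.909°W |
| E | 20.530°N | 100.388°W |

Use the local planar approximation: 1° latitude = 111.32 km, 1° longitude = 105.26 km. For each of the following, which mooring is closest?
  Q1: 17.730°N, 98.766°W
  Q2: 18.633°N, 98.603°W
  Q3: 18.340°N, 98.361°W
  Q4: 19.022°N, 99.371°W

Q1 at 17.730°N, 98.766°W:
  A: √((1.183·111.32)² + (1.059·105.26)²) = √(17342.66698 + 12425.63670) = 172.535 km
  B: √((-0.540·111.32)² + (0.394·105.26)²) = √(3613.54872 + 1719.96328) = 73.031 km
  C: √((3.052·111.32)² + (-1.506·105.26)²) = √(115429.13838 + 25129.08498) = 374.911 km
  D: √((0.415·111.32)² + (0.857·105.26)²) = √(2134.23672 + 8137.45079) = 101.349 km
  E: √((2.800·111.32)² + (-1.622·105.26)²) = √(97154.39642 + 29149.32021) = 355.392 km
  → nearest: B (73.031 km)
Q2 at 18.633°N, 98.603°W:
  A: √((0.280·111.32)² + (0.896·105.26)²) = √(971.54396 + 8894.93442) = 99.330 km
  B: √((-1.443·111.32)² + (0.231·105.26)²) = √(25803.52612 + 591.22214) = 162.465 km
  C: √((2.149·111.32)² + (-1.669·105.26)²) = √(57229.40442 + 30863.08996) = 296.804 km
  D: √((-0.488·111.32)² + (0.694·105.26)²) = √(2951.11436 + 5336.36678) = 91.036 km
  E: √((1.897·111.32)² + (-1.785·105.26)²) = √(44594.47517 + 35302.31390) = 282.660 km
  → nearest: D (91.036 km)
Q3 at 18.340°N, 98.361°W:
  A: √((0.573·111.32)² + (0.654·105.26)²) = √(4068.69972 + 4738.95111) = 93.849 km
  B: √((-1.150·111.32)² + (-0.011·105.26)²) = √(16388.60832 + 1.34064) = 128.023 km
  C: √((2.442·111.32)² + (-1.911·105.26)²) = √(73898.85587 + 40462.07078) = 338.173 km
  D: √((-0.195·111.32)² + (0.452·105.26)²) = √(471.21121 + 2263.62041) = 52.296 km
  E: √((2.190·111.32)² + (-2.027·105.26)²) = √(59433.95416 + 45523.35158) = 323.971 km
  → nearest: D (52.296 km)
Q4 at 19.022°N, 99.371°W:
  A: √((-0.109·111.32)² + (1.664·105.26)²) = √(147.23104 + 30678.44730) = 175.572 km
  B: √((-1.832·111.32)² + (0.999·105.26)²) = √(41590.80573 + 11057.51934) = 229.452 km
  C: √((1.760·111.32)² + (-0.901·105.26)²) = √(38385.90030 + 8994.48524) = 217.670 km
  D: √((-0.877·111.32)² + (1.462·105.26)²) = √(9531.15609 + 23682.16903) = 182.245 km
  E: √((1.508·111.32)² + (-1.017·105.26)²) = √(28180.52491 + 11459.57832) = 199.098 km
  → nearest: A (175.572 km)

Q1→B; Q2→D; Q3→D; Q4→A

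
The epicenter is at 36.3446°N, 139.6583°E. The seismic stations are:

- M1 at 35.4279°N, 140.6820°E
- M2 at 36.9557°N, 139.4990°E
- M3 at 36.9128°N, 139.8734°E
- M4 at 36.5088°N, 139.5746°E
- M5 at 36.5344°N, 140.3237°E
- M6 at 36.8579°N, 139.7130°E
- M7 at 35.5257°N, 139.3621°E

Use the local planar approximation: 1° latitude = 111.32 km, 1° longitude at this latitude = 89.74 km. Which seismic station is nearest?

M4

Distances from 36.3446°N, 139.6583°E:
M1: √((-0.9167·111.32)² + (1.0237·89.74)²) = √(10413.599189 + 8439.515924) = 137.3066 km
M2: √((0.6111·111.32)² + (-0.1593·89.74)²) = √(4627.761437 + 204.363665) = 69.5135 km
M3: √((0.5682·111.32)² + (0.2151·89.74)²) = √(4000.818540 + 372.608666) = 66.1319 km
M4: √((0.1642·111.32)² + (-0.0837·89.74)²) = √(334.112482 + 56.418696) = 19.7619 km
M5: √((0.1898·111.32)² + (0.6654·89.74)²) = √(446.415034 + 3565.641891) = 63.3408 km
M6: √((0.5133·111.32)² + (0.0547·89.74)²) = √(3265.043140 + 24.096101) = 57.3510 km
M7: √((-0.8189·111.32)² + (-0.2962·89.74)²) = √(8310.136119 + 706.548923) = 94.9562 km
Minimum: M4 at 19.7619 km.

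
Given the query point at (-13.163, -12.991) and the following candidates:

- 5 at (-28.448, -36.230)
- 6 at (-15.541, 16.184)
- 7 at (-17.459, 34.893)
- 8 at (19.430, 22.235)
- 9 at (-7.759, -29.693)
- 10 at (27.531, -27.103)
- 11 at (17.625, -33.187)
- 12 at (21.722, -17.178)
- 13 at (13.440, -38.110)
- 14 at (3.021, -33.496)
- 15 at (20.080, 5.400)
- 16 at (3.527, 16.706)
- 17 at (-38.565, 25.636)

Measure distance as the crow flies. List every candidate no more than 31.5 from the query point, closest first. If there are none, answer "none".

Distances from (-13.163, -12.991):
5: √((-15.285)² + (-23.239)²) = √(233.63123 + 540.05112) = 27.815
6: √((-2.378)² + (29.175)²) = √(5.65488 + 851.18063) = 29.272
7: √((-4.296)² + (47.884)²) = √(18.45562 + 2292.87746) = 48.076
8: √((32.593)² + (35.226)²) = √(1062.30365 + 1240.87108) = 47.991
9: √((5.404)² + (-16.702)²) = √(29.20322 + 278.95680) = 17.554
10: √((40.694)² + (-14.112)²) = √(1656.00164 + 199.14854) = 43.071
11: √((30.788)² + (-20.196)²) = √(947.90094 + 407.87842) = 36.821
12: √((34.885)² + (-4.187)²) = √(1216.96323 + 17.53097) = 35.135
13: √((26.603)² + (-25.119)²) = √(707.71961 + 630.96416) = 36.588
14: √((16.184)² + (-20.505)²) = √(261.92186 + 420.45503) = 26.122
15: √((33.243)² + (18.391)²) = √(1105.09705 + 338.22888) = 37.991
16: √((16.690)² + (29.697)²) = √(278.55610 + 881.91181) = 34.066
17: √((-25.402)² + (38.627)²) = √(645.26160 + 1492.04513) = 46.231
Threshold 31.5: 9 (17.554), 14 (26.122), 5 (27.815), 6 (29.272) are within range.

9, 14, 5, 6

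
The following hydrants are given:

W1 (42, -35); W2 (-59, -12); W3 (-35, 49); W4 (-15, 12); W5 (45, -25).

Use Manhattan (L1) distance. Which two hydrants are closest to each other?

Pairwise distances:
W1–W2: 124
W1–W3: 161
W1–W4: 104
W1–W5: 13
W2–W3: 85
W2–W4: 68
W2–W5: 117
W3–W4: 57
W3–W5: 154
W4–W5: 97
Closest pair: W1–W5 at 13.

W1 and W5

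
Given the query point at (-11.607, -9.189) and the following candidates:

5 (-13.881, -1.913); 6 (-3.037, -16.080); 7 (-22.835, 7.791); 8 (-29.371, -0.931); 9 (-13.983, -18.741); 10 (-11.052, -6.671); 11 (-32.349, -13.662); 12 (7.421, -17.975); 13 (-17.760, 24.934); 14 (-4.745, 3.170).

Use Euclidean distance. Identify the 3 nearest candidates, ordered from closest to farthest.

Distances from (-11.607, -9.189):
5: 7.623
6: 10.997
7: 20.357
8: 19.590
9: 9.843
10: 2.578
11: 21.219
12: 20.958
13: 34.673
14: 14.136
Sorted: 10 (2.578) < 5 (7.623) < 9 (9.843) < 6 (10.997) < 14 (14.136) < …

10, 5, 9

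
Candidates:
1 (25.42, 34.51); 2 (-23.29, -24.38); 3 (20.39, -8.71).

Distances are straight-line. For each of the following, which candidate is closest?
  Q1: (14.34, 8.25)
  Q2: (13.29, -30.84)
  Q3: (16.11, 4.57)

Q1→3; Q2→3; Q3→3

Q1 at (14.34, 8.25):
  1: √((11.08)² + (26.26)²) = √(122.7664 + 689.5876) = 28.50
  2: √((-37.63)² + (-32.63)²) = √(1416.0169 + 1064.7169) = 49.81
  3: √((6.05)² + (-16.96)²) = √(36.6025 + 287.6416) = 18.01
  → nearest: 3 (18.01)
Q2 at (13.29, -30.84):
  1: √((12.13)² + (65.35)²) = √(147.1369 + 4270.6225) = 66.47
  2: √((-36.58)² + (6.46)²) = √(1338.0964 + 41.7316) = 37.15
  3: √((7.10)² + (22.13)²) = √(50.4100 + 489.7369) = 23.24
  → nearest: 3 (23.24)
Q3 at (16.11, 4.57):
  1: √((9.31)² + (29.94)²) = √(86.6761 + 896.4036) = 31.35
  2: √((-39.40)² + (-28.95)²) = √(1552.3600 + 838.1025) = 48.89
  3: √((4.28)² + (-13.28)²) = √(18.3184 + 176.3584) = 13.95
  → nearest: 3 (13.95)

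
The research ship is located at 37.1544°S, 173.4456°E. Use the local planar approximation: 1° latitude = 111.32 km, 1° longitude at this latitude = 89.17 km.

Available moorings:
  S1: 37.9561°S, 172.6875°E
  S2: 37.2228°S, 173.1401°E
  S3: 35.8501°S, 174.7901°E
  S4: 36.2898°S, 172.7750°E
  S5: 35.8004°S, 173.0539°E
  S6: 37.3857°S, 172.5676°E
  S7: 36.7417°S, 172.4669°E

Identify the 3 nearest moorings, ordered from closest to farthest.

Distances from 37.1544°S, 173.4456°E:
S1: 111.9573 km
S2: 28.2856 km
S3: 188.2947 km
S4: 113.3105 km
S5: 154.7213 km
S6: 82.4166 km
S7: 98.6246 km
Sorted: S2 (28.2856 km) < S6 (82.4166 km) < S7 (98.6246 km) < S1 (111.9573 km) < S4 (113.3105 km) < …

S2, S6, S7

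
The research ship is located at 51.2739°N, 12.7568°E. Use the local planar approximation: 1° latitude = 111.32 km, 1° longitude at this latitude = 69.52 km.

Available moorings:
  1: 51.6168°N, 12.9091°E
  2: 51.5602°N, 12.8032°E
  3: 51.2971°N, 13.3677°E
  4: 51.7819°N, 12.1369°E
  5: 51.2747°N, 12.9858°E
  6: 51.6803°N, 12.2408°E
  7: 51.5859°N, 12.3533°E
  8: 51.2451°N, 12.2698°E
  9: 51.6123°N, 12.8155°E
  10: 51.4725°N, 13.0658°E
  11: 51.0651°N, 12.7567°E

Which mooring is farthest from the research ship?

Distances from 51.2739°N, 12.7568°E:
1: 39.6128 km
2: 32.0337 km
3: 42.5482 km
4: 71.0998 km
5: 15.9203 km
6: 57.7367 km
7: 44.6450 km
8: 34.0077 km
9: 37.8911 km
10: 30.8258 km
11: 23.2436 km
Maximum: 4 at 71.0998 km.

4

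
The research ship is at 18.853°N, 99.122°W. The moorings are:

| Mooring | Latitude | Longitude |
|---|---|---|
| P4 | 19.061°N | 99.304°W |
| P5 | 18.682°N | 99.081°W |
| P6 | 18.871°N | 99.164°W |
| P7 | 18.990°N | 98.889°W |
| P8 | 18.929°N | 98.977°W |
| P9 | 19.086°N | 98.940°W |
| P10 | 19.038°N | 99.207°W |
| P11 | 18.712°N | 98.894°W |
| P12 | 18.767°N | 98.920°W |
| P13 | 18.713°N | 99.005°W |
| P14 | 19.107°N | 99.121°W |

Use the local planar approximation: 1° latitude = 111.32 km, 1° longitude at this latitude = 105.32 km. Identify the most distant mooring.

P9

Distances from 18.853°N, 99.122°W:
P4: √((0.208·111.32)² + (-0.182·105.32)²) = √(536.13365 + 367.42142) = 30.059 km
P5: √((-0.171·111.32)² + (0.041·105.32)²) = √(362.35864 + 18.64616) = 19.519 km
P6: √((0.018·111.32)² + (-0.042·105.32)²) = √(4.01505 + 19.56682) = 4.856 km
P7: √((0.137·111.32)² + (0.233·105.32)²) = √(232.58812 + 602.19000) = 28.893 km
P8: √((0.076·111.32)² + (0.145·105.32)²) = √(71.57701 + 233.21566) = 17.458 km
P9: √((0.233·111.32)² + (0.182·105.32)²) = √(672.75702 + 367.42142) = 32.252 km
P10: √((0.185·111.32)² + (-0.085·105.32)²) = √(424.12107 + 80.14188) = 22.456 km
P11: √((-0.141·111.32)² + (0.228·105.32)²) = √(246.36818 + 576.62225) = 28.688 km
P12: √((-0.086·111.32)² + (0.202·105.32)²) = √(91.65229 + 452.61031) = 23.329 km
P13: √((-0.140·111.32)² + (0.117·105.32)²) = √(242.88599 + 151.84253) = 19.868 km
P14: √((0.254·111.32)² + (0.001·105.32)²) = √(799.49146 + 0.01109) = 28.275 km
Maximum: P9 at 32.252 km.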